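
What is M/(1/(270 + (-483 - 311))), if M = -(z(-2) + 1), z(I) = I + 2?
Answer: 524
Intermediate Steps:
z(I) = 2 + I
M = -1 (M = -((2 - 2) + 1) = -(0 + 1) = -1*1 = -1)
M/(1/(270 + (-483 - 311))) = -1/(1/(270 + (-483 - 311))) = -1/(1/(270 - 794)) = -1/(1/(-524)) = -1/(-1/524) = -1*(-524) = 524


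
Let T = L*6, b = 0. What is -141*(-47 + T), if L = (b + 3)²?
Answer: -987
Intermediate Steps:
L = 9 (L = (0 + 3)² = 3² = 9)
T = 54 (T = 9*6 = 54)
-141*(-47 + T) = -141*(-47 + 54) = -141*7 = -987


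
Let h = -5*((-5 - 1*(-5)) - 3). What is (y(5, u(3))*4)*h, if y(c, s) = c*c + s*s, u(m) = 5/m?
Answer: 5000/3 ≈ 1666.7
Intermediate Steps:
y(c, s) = c² + s²
h = 15 (h = -5*((-5 + 5) - 3) = -5*(0 - 3) = -5*(-3) = 15)
(y(5, u(3))*4)*h = ((5² + (5/3)²)*4)*15 = ((25 + (5*(⅓))²)*4)*15 = ((25 + (5/3)²)*4)*15 = ((25 + 25/9)*4)*15 = ((250/9)*4)*15 = (1000/9)*15 = 5000/3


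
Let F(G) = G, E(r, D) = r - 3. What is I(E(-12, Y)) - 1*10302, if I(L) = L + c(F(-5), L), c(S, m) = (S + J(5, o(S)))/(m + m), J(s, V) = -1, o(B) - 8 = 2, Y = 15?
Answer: -51584/5 ≈ -10317.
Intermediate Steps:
E(r, D) = -3 + r
o(B) = 10 (o(B) = 8 + 2 = 10)
c(S, m) = (-1 + S)/(2*m) (c(S, m) = (S - 1)/(m + m) = (-1 + S)/((2*m)) = (-1 + S)*(1/(2*m)) = (-1 + S)/(2*m))
I(L) = L - 3/L (I(L) = L + (-1 - 5)/(2*L) = L + (1/2)*(-6)/L = L - 3/L)
I(E(-12, Y)) - 1*10302 = ((-3 - 12) - 3/(-3 - 12)) - 1*10302 = (-15 - 3/(-15)) - 10302 = (-15 - 3*(-1/15)) - 10302 = (-15 + 1/5) - 10302 = -74/5 - 10302 = -51584/5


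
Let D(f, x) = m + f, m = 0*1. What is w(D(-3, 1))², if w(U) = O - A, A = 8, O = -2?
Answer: 100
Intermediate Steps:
m = 0
D(f, x) = f (D(f, x) = 0 + f = f)
w(U) = -10 (w(U) = -2 - 1*8 = -2 - 8 = -10)
w(D(-3, 1))² = (-10)² = 100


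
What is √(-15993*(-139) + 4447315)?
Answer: √6670342 ≈ 2582.7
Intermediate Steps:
√(-15993*(-139) + 4447315) = √(2223027 + 4447315) = √6670342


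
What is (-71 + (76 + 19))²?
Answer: 576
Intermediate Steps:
(-71 + (76 + 19))² = (-71 + 95)² = 24² = 576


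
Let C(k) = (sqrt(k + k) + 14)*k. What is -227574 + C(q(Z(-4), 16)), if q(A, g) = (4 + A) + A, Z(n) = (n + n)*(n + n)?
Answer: -225726 + 264*sqrt(66) ≈ -2.2358e+5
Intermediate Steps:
Z(n) = 4*n**2 (Z(n) = (2*n)*(2*n) = 4*n**2)
q(A, g) = 4 + 2*A
C(k) = k*(14 + sqrt(2)*sqrt(k)) (C(k) = (sqrt(2*k) + 14)*k = (sqrt(2)*sqrt(k) + 14)*k = (14 + sqrt(2)*sqrt(k))*k = k*(14 + sqrt(2)*sqrt(k)))
-227574 + C(q(Z(-4), 16)) = -227574 + (14*(4 + 2*(4*(-4)**2)) + sqrt(2)*(4 + 2*(4*(-4)**2))**(3/2)) = -227574 + (14*(4 + 2*(4*16)) + sqrt(2)*(4 + 2*(4*16))**(3/2)) = -227574 + (14*(4 + 2*64) + sqrt(2)*(4 + 2*64)**(3/2)) = -227574 + (14*(4 + 128) + sqrt(2)*(4 + 128)**(3/2)) = -227574 + (14*132 + sqrt(2)*132**(3/2)) = -227574 + (1848 + sqrt(2)*(264*sqrt(33))) = -227574 + (1848 + 264*sqrt(66)) = -225726 + 264*sqrt(66)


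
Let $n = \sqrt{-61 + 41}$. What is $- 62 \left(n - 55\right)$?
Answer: $3410 - 124 i \sqrt{5} \approx 3410.0 - 277.27 i$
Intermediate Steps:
$n = 2 i \sqrt{5}$ ($n = \sqrt{-20} = 2 i \sqrt{5} \approx 4.4721 i$)
$- 62 \left(n - 55\right) = - 62 \left(2 i \sqrt{5} - 55\right) = - 62 \left(-55 + 2 i \sqrt{5}\right) = 3410 - 124 i \sqrt{5}$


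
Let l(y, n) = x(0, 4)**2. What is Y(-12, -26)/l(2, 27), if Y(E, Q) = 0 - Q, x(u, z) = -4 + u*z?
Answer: 13/8 ≈ 1.6250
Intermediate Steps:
Y(E, Q) = -Q
l(y, n) = 16 (l(y, n) = (-4 + 0*4)**2 = (-4 + 0)**2 = (-4)**2 = 16)
Y(-12, -26)/l(2, 27) = -1*(-26)/16 = 26*(1/16) = 13/8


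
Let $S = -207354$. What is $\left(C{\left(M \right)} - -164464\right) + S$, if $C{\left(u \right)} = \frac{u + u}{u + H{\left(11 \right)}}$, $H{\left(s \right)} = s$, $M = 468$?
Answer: $- \frac{20543374}{479} \approx -42888.0$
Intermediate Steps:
$C{\left(u \right)} = \frac{2 u}{11 + u}$ ($C{\left(u \right)} = \frac{u + u}{u + 11} = \frac{2 u}{11 + u}$)
$\left(C{\left(M \right)} - -164464\right) + S = \left(2 \cdot 468 \frac{1}{11 + 468} - -164464\right) - 207354 = \left(2 \cdot 468 \cdot \frac{1}{479} + 164464\right) - 207354 = \left(\frac{936}{479} + 164464\right) - 207354 = \frac{78779192}{479} - 207354 = - \frac{20543374}{479}$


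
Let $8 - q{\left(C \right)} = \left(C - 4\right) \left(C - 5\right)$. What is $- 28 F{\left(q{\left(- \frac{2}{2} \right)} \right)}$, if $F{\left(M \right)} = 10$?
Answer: $-280$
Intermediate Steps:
$q{\left(C \right)} = 8 - \left(-5 + C\right) \left(-4 + C\right)$ ($q{\left(C \right)} = 8 - \left(C - 4\right) \left(C - 5\right) = 8 - \left(-4 + C\right) \left(-5 + C\right) = 8 - \left(-5 + C\right) \left(-4 + C\right)$)
$- 28 F{\left(q{\left(- \frac{2}{2} \right)} \right)} = \left(-28\right) 10 = -280$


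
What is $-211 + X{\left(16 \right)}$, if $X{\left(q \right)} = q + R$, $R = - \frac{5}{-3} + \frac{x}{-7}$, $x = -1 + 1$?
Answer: $- \frac{580}{3} \approx -193.33$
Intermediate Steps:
$x = 0$
$R = \frac{5}{3}$ ($R = - \frac{5}{-3} + \frac{0}{-7} = \left(-5\right) \left(- \frac{1}{3}\right) + 0 \left(- \frac{1}{7}\right) = \frac{5}{3} + 0 = \frac{5}{3} \approx 1.6667$)
$X{\left(q \right)} = \frac{5}{3} + q$ ($X{\left(q \right)} = q + \frac{5}{3} = \frac{5}{3} + q$)
$-211 + X{\left(16 \right)} = -211 + \left(\frac{5}{3} + 16\right) = -211 + \frac{53}{3} = - \frac{580}{3}$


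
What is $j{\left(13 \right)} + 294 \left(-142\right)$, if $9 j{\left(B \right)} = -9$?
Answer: $-41749$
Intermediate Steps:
$j{\left(B \right)} = -1$ ($j{\left(B \right)} = \frac{1}{9} \left(-9\right) = -1$)
$j{\left(13 \right)} + 294 \left(-142\right) = -1 + 294 \left(-142\right) = -1 - 41748 = -41749$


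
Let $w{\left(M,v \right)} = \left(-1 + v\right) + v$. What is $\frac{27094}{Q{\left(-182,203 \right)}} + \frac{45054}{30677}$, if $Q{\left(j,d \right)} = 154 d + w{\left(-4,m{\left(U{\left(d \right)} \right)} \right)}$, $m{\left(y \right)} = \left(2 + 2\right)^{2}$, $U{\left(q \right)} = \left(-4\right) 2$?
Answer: $\frac{117949340}{50525019} \approx 2.3345$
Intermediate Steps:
$U{\left(q \right)} = -8$
$m{\left(y \right)} = 16$ ($m{\left(y \right)} = 4^{2} = 16$)
$w{\left(M,v \right)} = -1 + 2 v$
$Q{\left(j,d \right)} = 31 + 154 d$ ($Q{\left(j,d \right)} = 154 d + \left(-1 + 2 \cdot 16\right) = 154 d + \left(-1 + 32\right) = 154 d + 31 = 31 + 154 d$)
$\frac{27094}{Q{\left(-182,203 \right)}} + \frac{45054}{30677} = \frac{27094}{31 + 154 \cdot 203} + \frac{45054}{30677} = \frac{27094}{31 + 31262} + 45054 \cdot \frac{1}{30677} = \frac{27094}{31293} + \frac{45054}{30677} = 27094 \cdot \frac{1}{31293} + \frac{45054}{30677} = \frac{1426}{1647} + \frac{45054}{30677} = \frac{117949340}{50525019}$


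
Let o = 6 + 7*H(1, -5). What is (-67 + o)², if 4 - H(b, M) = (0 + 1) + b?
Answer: 2209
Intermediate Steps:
H(b, M) = 3 - b (H(b, M) = 4 - ((0 + 1) + b) = 4 - (1 + b) = 4 + (-1 - b) = 3 - b)
o = 20 (o = 6 + 7*(3 - 1*1) = 6 + 7*(3 - 1) = 6 + 7*2 = 6 + 14 = 20)
(-67 + o)² = (-67 + 20)² = (-47)² = 2209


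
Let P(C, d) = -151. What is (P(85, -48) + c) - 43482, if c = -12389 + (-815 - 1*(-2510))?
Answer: -54327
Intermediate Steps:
c = -10694 (c = -12389 + (-815 + 2510) = -12389 + 1695 = -10694)
(P(85, -48) + c) - 43482 = (-151 - 10694) - 43482 = -10845 - 43482 = -54327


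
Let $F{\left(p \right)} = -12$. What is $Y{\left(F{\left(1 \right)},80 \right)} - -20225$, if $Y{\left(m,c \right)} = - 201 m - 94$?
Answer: $22543$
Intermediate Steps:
$Y{\left(m,c \right)} = -94 - 201 m$
$Y{\left(F{\left(1 \right)},80 \right)} - -20225 = \left(-94 - -2412\right) - -20225 = \left(-94 + 2412\right) + 20225 = 2318 + 20225 = 22543$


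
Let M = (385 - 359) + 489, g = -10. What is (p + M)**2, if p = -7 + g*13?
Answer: 142884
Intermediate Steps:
p = -137 (p = -7 - 10*13 = -7 - 130 = -137)
M = 515 (M = 26 + 489 = 515)
(p + M)**2 = (-137 + 515)**2 = 378**2 = 142884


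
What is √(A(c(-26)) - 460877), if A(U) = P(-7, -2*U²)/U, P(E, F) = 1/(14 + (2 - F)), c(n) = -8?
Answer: I*√1061860610/48 ≈ 678.88*I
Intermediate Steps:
P(E, F) = 1/(16 - F)
A(U) = -1/(U*(-16 - 2*U²)) (A(U) = (-1/(-16 - 2*U²))/U = -1/(U*(-16 - 2*U²)))
√(A(c(-26)) - 460877) = √((½)/(-8*(8 + (-8)²)) - 460877) = √((½)*(-⅛)/(8 + 64) - 460877) = √((½)*(-⅛)/72 - 460877) = √((½)*(-⅛)*(1/72) - 460877) = √(-1/1152 - 460877) = √(-530930305/1152) = I*√1061860610/48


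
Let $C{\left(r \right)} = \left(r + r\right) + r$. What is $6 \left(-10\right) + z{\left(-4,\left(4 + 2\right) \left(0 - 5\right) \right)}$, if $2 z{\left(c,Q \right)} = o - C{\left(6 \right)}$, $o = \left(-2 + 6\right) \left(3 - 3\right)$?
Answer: $-69$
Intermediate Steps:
$C{\left(r \right)} = 3 r$ ($C{\left(r \right)} = 2 r + r = 3 r$)
$o = 0$ ($o = 4 \cdot 0 = 0$)
$z{\left(c,Q \right)} = -9$ ($z{\left(c,Q \right)} = \frac{0 - 3 \cdot 6}{2} = \frac{0 - 18}{2} = \frac{1}{2} \left(-18\right) = -9$)
$6 \left(-10\right) + z{\left(-4,\left(4 + 2\right) \left(0 - 5\right) \right)} = 6 \left(-10\right) - 9 = -60 - 9 = -69$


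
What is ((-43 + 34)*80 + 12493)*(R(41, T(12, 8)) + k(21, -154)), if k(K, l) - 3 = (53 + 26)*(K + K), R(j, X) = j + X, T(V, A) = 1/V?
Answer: 474981685/12 ≈ 3.9582e+7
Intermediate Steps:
R(j, X) = X + j
k(K, l) = 3 + 158*K (k(K, l) = 3 + (53 + 26)*(K + K) = 3 + 79*(2*K) = 3 + 158*K)
((-43 + 34)*80 + 12493)*(R(41, T(12, 8)) + k(21, -154)) = ((-43 + 34)*80 + 12493)*((1/12 + 41) + (3 + 158*21)) = (-9*80 + 12493)*((1/12 + 41) + (3 + 3318)) = (-720 + 12493)*(493/12 + 3321) = 11773*(40345/12) = 474981685/12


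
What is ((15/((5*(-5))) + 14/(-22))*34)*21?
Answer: -48552/55 ≈ -882.76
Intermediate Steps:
((15/((5*(-5))) + 14/(-22))*34)*21 = ((15/(-25) + 14*(-1/22))*34)*21 = ((15*(-1/25) - 7/11)*34)*21 = ((-⅗ - 7/11)*34)*21 = -68/55*34*21 = -2312/55*21 = -48552/55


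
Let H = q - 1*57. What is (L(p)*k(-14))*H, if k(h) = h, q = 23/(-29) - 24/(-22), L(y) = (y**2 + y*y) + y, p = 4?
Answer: 9116352/319 ≈ 28578.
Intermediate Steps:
L(y) = y + 2*y**2 (L(y) = (y**2 + y**2) + y = 2*y**2 + y = y + 2*y**2)
q = 95/319 (q = 23*(-1/29) - 24*(-1/22) = -23/29 + 12/11 = 95/319 ≈ 0.29781)
H = -18088/319 (H = 95/319 - 1*57 = 95/319 - 57 = -18088/319 ≈ -56.702)
(L(p)*k(-14))*H = ((4*(1 + 2*4))*(-14))*(-18088/319) = ((4*(1 + 8))*(-14))*(-18088/319) = ((4*9)*(-14))*(-18088/319) = (36*(-14))*(-18088/319) = -504*(-18088/319) = 9116352/319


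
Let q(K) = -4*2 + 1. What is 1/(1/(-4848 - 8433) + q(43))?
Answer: -13281/92968 ≈ -0.14286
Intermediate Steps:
q(K) = -7 (q(K) = -8 + 1 = -7)
1/(1/(-4848 - 8433) + q(43)) = 1/(1/(-4848 - 8433) - 7) = 1/(1/(-13281) - 7) = 1/(-1/13281 - 7) = 1/(-92968/13281) = -13281/92968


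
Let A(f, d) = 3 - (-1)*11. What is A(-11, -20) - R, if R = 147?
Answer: -133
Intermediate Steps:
A(f, d) = 14 (A(f, d) = 3 - 1*(-11) = 3 + 11 = 14)
A(-11, -20) - R = 14 - 1*147 = 14 - 147 = -133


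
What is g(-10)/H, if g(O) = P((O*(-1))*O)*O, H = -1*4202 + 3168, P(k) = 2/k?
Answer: -1/5170 ≈ -0.00019342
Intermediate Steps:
H = -1034 (H = -4202 + 3168 = -1034)
g(O) = -2/O (g(O) = (2/(((O*(-1))*O)))*O = (2/(((-O)*O)))*O = (2/((-O²)))*O = (2*(-1/O²))*O = (-2/O²)*O = -2/O)
g(-10)/H = -2/(-10)/(-1034) = -2*(-⅒)*(-1/1034) = (⅕)*(-1/1034) = -1/5170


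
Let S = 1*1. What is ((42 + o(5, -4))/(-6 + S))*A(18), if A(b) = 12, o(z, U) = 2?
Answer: -528/5 ≈ -105.60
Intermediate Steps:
S = 1
((42 + o(5, -4))/(-6 + S))*A(18) = ((42 + 2)/(-6 + 1))*12 = (44/(-5))*12 = (44*(-⅕))*12 = -44/5*12 = -528/5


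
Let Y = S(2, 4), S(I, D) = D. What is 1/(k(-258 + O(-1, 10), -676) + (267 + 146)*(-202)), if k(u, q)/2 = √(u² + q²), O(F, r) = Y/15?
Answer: -9385425/782752934938 - 15*√29441389/391376467469 ≈ -1.2198e-5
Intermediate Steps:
Y = 4
O(F, r) = 4/15
k(u, q) = 2*√(q² + u²) (k(u, q) = 2*√(u² + q²) = 2*√(q² + u²))
1/(k(-258 + O(-1, 10), -676) + (267 + 146)*(-202)) = 1/(2*√((-676)² + (-258 + 4/15)²) + (267 + 146)*(-202)) = 1/(2*√(456976 + (-3866/15)²) + 413*(-202)) = 1/(2*√(456976 + 14945956/225) - 83426) = 1/(2*√(117765556/225) - 83426) = 1/(2*(2*√29441389/15) - 83426) = 1/(4*√29441389/15 - 83426) = 1/(-83426 + 4*√29441389/15)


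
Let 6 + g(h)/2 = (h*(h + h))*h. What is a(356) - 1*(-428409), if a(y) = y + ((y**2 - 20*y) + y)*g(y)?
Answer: 21651593451309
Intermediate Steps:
g(h) = -12 + 4*h**3 (g(h) = -12 + 2*((h*(h + h))*h) = -12 + 2*((h*(2*h))*h) = -12 + 2*((2*h**2)*h) = -12 + 2*(2*h**3) = -12 + 4*h**3)
a(y) = y + (-12 + 4*y**3)*(y**2 - 19*y) (a(y) = y + ((y**2 - 20*y) + y)*(-12 + 4*y**3) = y + (y**2 - 19*y)*(-12 + 4*y**3) = y + (-12 + 4*y**3)*(y**2 - 19*y))
a(356) - 1*(-428409) = 356*(229 - 76*356**3 + 4*356*(-3 + 356**3)) - 1*(-428409) = 356*(229 - 76*45118016 + 4*356*(-3 + 45118016)) + 428409 = 356*(229 - 3428969216 + 4*356*45118013) + 428409 = 356*(229 - 3428969216 + 64248050512) + 428409 = 356*60819081525 + 428409 = 21651593022900 + 428409 = 21651593451309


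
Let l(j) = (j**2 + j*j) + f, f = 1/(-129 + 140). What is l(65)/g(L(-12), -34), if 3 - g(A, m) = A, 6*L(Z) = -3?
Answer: 185902/77 ≈ 2414.3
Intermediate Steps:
f = 1/11 ≈ 0.090909
L(Z) = -1/2 (L(Z) = (1/6)*(-3) = -1/2)
g(A, m) = 3 - A
l(j) = 1/11 + 2*j**2 (l(j) = (j**2 + j*j) + 1/11 = (j**2 + j**2) + 1/11 = 2*j**2 + 1/11 = 1/11 + 2*j**2)
l(65)/g(L(-12), -34) = (1/11 + 2*65**2)/(3 - 1*(-1/2)) = (1/11 + 2*4225)/(3 + 1/2) = (1/11 + 8450)/(7/2) = (92951/11)*(2/7) = 185902/77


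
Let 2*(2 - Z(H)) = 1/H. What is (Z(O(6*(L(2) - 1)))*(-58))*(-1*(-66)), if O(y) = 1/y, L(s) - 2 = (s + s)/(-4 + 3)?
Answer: -42108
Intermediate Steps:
L(s) = 2 - 2*s (L(s) = 2 + (s + s)/(-4 + 3) = 2 + (2*s)/(-1) = 2 + (2*s)*(-1) = 2 - 2*s)
Z(H) = 2 - 1/(2*H)
(Z(O(6*(L(2) - 1)))*(-58))*(-1*(-66)) = ((2 - 6*((2 - 2*2) - 1)/2)*(-58))*(-1*(-66)) = ((2 - 6*((2 - 4) - 1)/2)*(-58))*66 = ((2 - 6*(-2 - 1)/2)*(-58))*66 = ((2 - 6*(-3)/2)*(-58))*66 = ((2 - 1/(2*(1/(-18))))*(-58))*66 = ((2 - 1/(2*(-1/18)))*(-58))*66 = ((2 - 1/2*(-18))*(-58))*66 = ((2 + 9)*(-58))*66 = (11*(-58))*66 = -638*66 = -42108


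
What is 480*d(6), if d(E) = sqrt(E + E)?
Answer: 960*sqrt(3) ≈ 1662.8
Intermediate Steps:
d(E) = sqrt(2)*sqrt(E) (d(E) = sqrt(2*E) = sqrt(2)*sqrt(E))
480*d(6) = 480*(sqrt(2)*sqrt(6)) = 480*(2*sqrt(3)) = 960*sqrt(3)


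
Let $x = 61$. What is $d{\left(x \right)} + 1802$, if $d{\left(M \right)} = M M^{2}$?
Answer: $228783$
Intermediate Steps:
$d{\left(M \right)} = M^{3}$
$d{\left(x \right)} + 1802 = 61^{3} + 1802 = 226981 + 1802 = 228783$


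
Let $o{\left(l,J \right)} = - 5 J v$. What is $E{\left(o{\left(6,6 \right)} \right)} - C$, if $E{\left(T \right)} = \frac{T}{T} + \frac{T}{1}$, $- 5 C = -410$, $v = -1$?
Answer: $-51$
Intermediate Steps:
$C = 82$ ($C = \left(- \frac{1}{5}\right) \left(-410\right) = 82$)
$o{\left(l,J \right)} = 5 J$ ($o{\left(l,J \right)} = - 5 J \left(-1\right) = 5 J$)
$E{\left(T \right)} = 1 + T$ ($E{\left(T \right)} = 1 + T 1 = 1 + T$)
$E{\left(o{\left(6,6 \right)} \right)} - C = \left(1 + 5 \cdot 6\right) - 82 = \left(1 + 30\right) - 82 = 31 - 82 = -51$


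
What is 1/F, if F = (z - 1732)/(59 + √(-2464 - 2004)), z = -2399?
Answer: -59/4131 - 2*I*√1117/4131 ≈ -0.014282 - 0.016181*I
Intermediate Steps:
F = -4131/(59 + 2*I*√1117) (F = (-2399 - 1732)/(59 + √(-2464 - 2004)) = -4131/(59 + √(-4468)) = -4131/(59 + 2*I*√1117) ≈ -30.662 + 34.738*I)
1/F = 1/(-243729/7949 + 8262*I*√1117/7949)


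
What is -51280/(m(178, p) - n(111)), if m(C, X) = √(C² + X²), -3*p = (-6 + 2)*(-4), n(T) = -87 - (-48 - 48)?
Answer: -4153680/284683 - 307680*√71353/284683 ≈ -303.29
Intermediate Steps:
n(T) = 9 (n(T) = -87 - 1*(-96) = -87 + 96 = 9)
p = -16/3 (p = -(-6 + 2)*(-4)/3 = -(-4)*(-4)/3 = -⅓*16 = -16/3 ≈ -5.3333)
-51280/(m(178, p) - n(111)) = -51280/(√(178² + (-16/3)²) - 1*9) = -51280/(√(31684 + 256/9) - 9) = -51280/(√(285412/9) - 9) = -51280/(2*√71353/3 - 9) = -51280/(-9 + 2*√71353/3)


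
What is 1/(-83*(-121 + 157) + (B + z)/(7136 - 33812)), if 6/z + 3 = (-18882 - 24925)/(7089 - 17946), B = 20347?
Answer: -149865768/447913256801 ≈ -0.00033459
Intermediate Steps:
z = 32571/5618 (z = 6/(-3 + (-18882 - 24925)/(7089 - 17946)) = 6/(-3 - 43807/(-10857)) = 6/(-3 - 43807*(-1/10857)) = 6/(-3 + 43807/10857) = 6/(11236/10857) = 6*(10857/11236) = 32571/5618 ≈ 5.7976)
1/(-83*(-121 + 157) + (B + z)/(7136 - 33812)) = 1/(-83*(-121 + 157) + (20347 + 32571/5618)/(7136 - 33812)) = 1/(-83*36 + (114342017/5618)/(-26676)) = 1/(-2988 + (114342017/5618)*(-1/26676)) = 1/(-2988 - 114342017/149865768) = 1/(-447913256801/149865768) = -149865768/447913256801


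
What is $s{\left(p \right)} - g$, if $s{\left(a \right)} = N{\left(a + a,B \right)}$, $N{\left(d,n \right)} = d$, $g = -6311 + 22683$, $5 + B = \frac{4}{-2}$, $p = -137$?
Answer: $-16646$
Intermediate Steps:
$B = -7$ ($B = -5 + \frac{4}{-2} = -5 + 4 \left(- \frac{1}{2}\right) = -5 - 2 = -7$)
$g = 16372$
$s{\left(a \right)} = 2 a$ ($s{\left(a \right)} = a + a = 2 a$)
$s{\left(p \right)} - g = 2 \left(-137\right) - 16372 = -274 - 16372 = -16646$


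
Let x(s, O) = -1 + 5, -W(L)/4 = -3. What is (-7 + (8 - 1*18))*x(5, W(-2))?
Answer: -68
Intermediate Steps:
W(L) = 12 (W(L) = -4*(-3) = 12)
x(s, O) = 4
(-7 + (8 - 1*18))*x(5, W(-2)) = (-7 + (8 - 1*18))*4 = (-7 + (8 - 18))*4 = (-7 - 10)*4 = -17*4 = -68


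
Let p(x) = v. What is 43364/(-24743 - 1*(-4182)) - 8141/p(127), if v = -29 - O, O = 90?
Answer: 23175255/349537 ≈ 66.303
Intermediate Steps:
v = -119 (v = -29 - 1*90 = -29 - 90 = -119)
p(x) = -119
43364/(-24743 - 1*(-4182)) - 8141/p(127) = 43364/(-24743 - 1*(-4182)) - 8141/(-119) = 43364/(-24743 + 4182) - 8141*(-1/119) = 43364/(-20561) + 1163/17 = 43364*(-1/20561) + 1163/17 = -43364/20561 + 1163/17 = 23175255/349537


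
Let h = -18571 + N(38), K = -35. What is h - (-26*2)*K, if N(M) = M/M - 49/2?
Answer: -40829/2 ≈ -20415.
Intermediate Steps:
N(M) = -47/2 (N(M) = 1 - 49*1/2 = 1 - 49/2 = -47/2)
h = -37189/2 (h = -18571 - 47/2 = -37189/2 ≈ -18595.)
h - (-26*2)*K = -37189/2 - (-26*2)*(-35) = -37189/2 - (-52)*(-35) = -37189/2 - 1*1820 = -37189/2 - 1820 = -40829/2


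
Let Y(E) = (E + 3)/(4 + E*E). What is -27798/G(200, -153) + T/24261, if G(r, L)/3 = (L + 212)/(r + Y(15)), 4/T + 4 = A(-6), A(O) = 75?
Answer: -731299826313184/23273116341 ≈ -31423.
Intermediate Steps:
Y(E) = (3 + E)/(4 + E²)
T = 4/71 (T = 4/(-4 + 75) = 4/71 ≈ 0.056338)
G(r, L) = 3*(212 + L)/(18/229 + r) (G(r, L) = 3*((L + 212)/(r + (3 + 15)/(4 + 15²))) = 3*((212 + L)/(r + 18/(4 + 225))) = 3*((212 + L)/(r + 18/229)) = 3*((212 + L)/(18/229 + r)) = 3*(212 + L)/(18/229 + r))
-27798/G(200, -153) + T/24261 = -27798*(18 + 229*200)/(687*(212 - 153)) + (4/71)/24261 = -27798/(687*59/(18 + 45800)) + (4/71)*(1/24261) = -27798/(687*59/45818) + 4/1722531 = -27798/(687*(1/45818)*59) + 4/1722531 = -27798/40533/45818 + 4/1722531 = -27798*45818/40533 + 4/1722531 = -424549588/13511 + 4/1722531 = -731299826313184/23273116341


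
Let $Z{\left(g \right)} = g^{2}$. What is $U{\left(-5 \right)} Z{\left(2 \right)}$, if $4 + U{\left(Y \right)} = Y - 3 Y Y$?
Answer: $-336$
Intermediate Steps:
$U{\left(Y \right)} = -4 + Y - 3 Y^{2}$ ($U{\left(Y \right)} = -4 - \left(- Y + 3 Y Y\right) = -4 + \left(Y - 3 Y^{2}\right) = -4 - \left(- Y + 3 Y^{2}\right) = -4 + Y - 3 Y^{2}$)
$U{\left(-5 \right)} Z{\left(2 \right)} = \left(-4 - 5 - 3 \left(-5\right)^{2}\right) 2^{2} = \left(-4 - 5 - 75\right) 4 = \left(-84\right) 4 = -336$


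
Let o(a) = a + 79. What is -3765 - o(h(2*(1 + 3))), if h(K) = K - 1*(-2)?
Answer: -3854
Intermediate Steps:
h(K) = 2 + K (h(K) = K + 2 = 2 + K)
o(a) = 79 + a
-3765 - o(h(2*(1 + 3))) = -3765 - (79 + (2 + 2*(1 + 3))) = -3765 - (79 + (2 + 2*4)) = -3765 - (79 + (2 + 8)) = -3765 - (79 + 10) = -3765 - 1*89 = -3765 - 89 = -3854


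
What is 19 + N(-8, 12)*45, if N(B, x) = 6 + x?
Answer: 829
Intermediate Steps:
19 + N(-8, 12)*45 = 19 + (6 + 12)*45 = 19 + 18*45 = 19 + 810 = 829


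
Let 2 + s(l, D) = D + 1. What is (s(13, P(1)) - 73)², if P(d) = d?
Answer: 5329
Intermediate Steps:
s(l, D) = -1 + D (s(l, D) = -2 + (D + 1) = -2 + (1 + D) = -1 + D)
(s(13, P(1)) - 73)² = ((-1 + 1) - 73)² = (0 - 73)² = (-73)² = 5329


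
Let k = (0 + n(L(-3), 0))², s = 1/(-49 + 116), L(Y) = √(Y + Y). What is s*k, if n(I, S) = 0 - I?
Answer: -6/67 ≈ -0.089552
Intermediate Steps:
L(Y) = √2*√Y (L(Y) = √(2*Y) = √2*√Y)
n(I, S) = -I
s = 1/67 ≈ 0.014925
k = -6 (k = (0 - √2*√(-3))² = (0 - √2*I*√3)² = (0 - I*√6)² = (-I*√6)² = -6)
s*k = (1/67)*(-6) = -6/67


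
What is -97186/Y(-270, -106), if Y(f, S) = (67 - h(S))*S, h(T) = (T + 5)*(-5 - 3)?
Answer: -48593/39273 ≈ -1.2373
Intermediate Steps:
h(T) = -40 - 8*T (h(T) = (5 + T)*(-8) = -40 - 8*T)
Y(f, S) = S*(107 + 8*S) (Y(f, S) = (67 - (-40 - 8*S))*S = (67 + (40 + 8*S))*S = (107 + 8*S)*S = S*(107 + 8*S))
-97186/Y(-270, -106) = -97186*(-1/(106*(107 + 8*(-106)))) = -97186*(-1/(106*(107 - 848))) = -97186/((-106*(-741))) = -97186/78546 = -97186*1/78546 = -48593/39273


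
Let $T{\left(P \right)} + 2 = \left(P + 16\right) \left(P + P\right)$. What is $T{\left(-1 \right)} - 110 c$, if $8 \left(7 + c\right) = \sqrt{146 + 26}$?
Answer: $738 - \frac{55 \sqrt{43}}{2} \approx 557.67$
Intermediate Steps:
$T{\left(P \right)} = -2 + 2 P \left(16 + P\right)$ ($T{\left(P \right)} = -2 + \left(P + 16\right) \left(P + P\right) = -2 + \left(16 + P\right) 2 P = -2 + 2 P \left(16 + P\right)$)
$c = -7 + \frac{\sqrt{43}}{4}$ ($c = -7 + \frac{\sqrt{146 + 26}}{8} = -7 + \frac{\sqrt{172}}{8} = -7 + \frac{2 \sqrt{43}}{8} = -7 + \frac{\sqrt{43}}{4} \approx -5.3606$)
$T{\left(-1 \right)} - 110 c = \left(-2 + 2 \left(-1\right)^{2} + 32 \left(-1\right)\right) - 110 \left(-7 + \frac{\sqrt{43}}{4}\right) = \left(-2 + 2 \cdot 1 - 32\right) + \left(770 - \frac{55 \sqrt{43}}{2}\right) = \left(-2 + 2 - 32\right) + \left(770 - \frac{55 \sqrt{43}}{2}\right) = -32 + \left(770 - \frac{55 \sqrt{43}}{2}\right) = 738 - \frac{55 \sqrt{43}}{2}$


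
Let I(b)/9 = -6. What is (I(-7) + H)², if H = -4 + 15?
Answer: 1849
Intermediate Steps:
I(b) = -54 (I(b) = 9*(-6) = -54)
H = 11
(I(-7) + H)² = (-54 + 11)² = (-43)² = 1849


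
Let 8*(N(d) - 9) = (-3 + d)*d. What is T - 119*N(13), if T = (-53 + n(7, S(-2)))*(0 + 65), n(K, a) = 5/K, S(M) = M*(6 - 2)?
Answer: -179293/28 ≈ -6403.3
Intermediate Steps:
S(M) = 4*M (S(M) = M*4 = 4*M)
N(d) = 9 + d*(-3 + d)/8 (N(d) = 9 + ((-3 + d)*d)/8 = 9 + (d*(-3 + d))/8 = 9 + d*(-3 + d)/8)
T = -23790/7 (T = (-53 + 5/7)*(0 + 65) = (-53 + 5*(⅐))*65 = (-53 + 5/7)*65 = -366/7*65 = -23790/7 ≈ -3398.6)
T - 119*N(13) = -23790/7 - 119*(9 - 3/8*13 + (⅛)*13²) = -23790/7 - 119*(9 - 39/8 + (⅛)*169) = -23790/7 - 119*(9 - 39/8 + 169/8) = -23790/7 - 119*101/4 = -23790/7 - 12019/4 = -179293/28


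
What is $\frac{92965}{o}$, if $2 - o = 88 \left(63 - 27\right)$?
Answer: $- \frac{92965}{3166} \approx -29.364$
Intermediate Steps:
$o = -3166$ ($o = 2 - 88 \left(63 - 27\right) = 2 - 88 \cdot 36 = 2 - 3168 = -3166$)
$\frac{92965}{o} = \frac{92965}{-3166} = 92965 \left(- \frac{1}{3166}\right) = - \frac{92965}{3166}$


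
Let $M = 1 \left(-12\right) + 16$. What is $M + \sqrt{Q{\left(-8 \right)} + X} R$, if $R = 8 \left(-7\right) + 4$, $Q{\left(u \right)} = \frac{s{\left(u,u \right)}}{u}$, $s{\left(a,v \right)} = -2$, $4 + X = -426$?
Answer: $4 - 78 i \sqrt{191} \approx 4.0 - 1078.0 i$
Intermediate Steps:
$X = -430$ ($X = -4 - 426 = -430$)
$Q{\left(u \right)} = - \frac{2}{u}$
$M = 4$ ($M = -12 + 16 = 4$)
$R = -52$ ($R = -56 + 4 = -52$)
$M + \sqrt{Q{\left(-8 \right)} + X} R = 4 + \sqrt{- \frac{2}{-8} - 430} \left(-52\right) = 4 + \sqrt{\left(-2\right) \left(- \frac{1}{8}\right) - 430} \left(-52\right) = 4 + \sqrt{\frac{1}{4} - 430} \left(-52\right) = 4 + \sqrt{- \frac{1719}{4}} \left(-52\right) = 4 + \frac{3 i \sqrt{191}}{2} \left(-52\right) = 4 - 78 i \sqrt{191}$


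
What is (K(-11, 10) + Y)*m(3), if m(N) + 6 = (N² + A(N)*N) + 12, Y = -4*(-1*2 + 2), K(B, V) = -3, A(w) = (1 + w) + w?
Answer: -108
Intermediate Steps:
A(w) = 1 + 2*w
Y = 0 (Y = -4*(-2 + 2) = -4*0 = 0)
m(N) = 6 + N² + N*(1 + 2*N) (m(N) = -6 + ((N² + (1 + 2*N)*N) + 12) = -6 + ((N² + N*(1 + 2*N)) + 12) = -6 + (12 + N² + N*(1 + 2*N)) = 6 + N² + N*(1 + 2*N))
(K(-11, 10) + Y)*m(3) = (-3 + 0)*(6 + 3 + 3*3²) = -3*(6 + 3 + 3*9) = -3*(6 + 3 + 27) = -3*36 = -108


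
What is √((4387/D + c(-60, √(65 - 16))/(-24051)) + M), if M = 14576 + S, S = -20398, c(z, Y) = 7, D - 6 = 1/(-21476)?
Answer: I*√48894189008321611255215/3099091605 ≈ 71.35*I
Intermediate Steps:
D = 128855/21476 (D = 6 + 1/(-21476) = 6 - 1/21476 = 128855/21476 ≈ 6.0000)
M = -5822 (M = 14576 - 20398 = -5822)
√((4387/D + c(-60, √(65 - 16))/(-24051)) + M) = √((4387/(128855/21476) + 7/(-24051)) - 5822) = √((4387*(21476/128855) + 7*(-1/24051)) - 5822) = √((94215212/128855 - 7/24051) - 5822) = √(2265969161827/3099091605 - 5822) = √(-15776942162483/3099091605) = I*√48894189008321611255215/3099091605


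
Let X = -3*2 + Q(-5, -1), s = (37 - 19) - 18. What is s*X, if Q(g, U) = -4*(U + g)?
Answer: 0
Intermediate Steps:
Q(g, U) = -4*U - 4*g
s = 0 (s = 18 - 18 = 0)
X = 18 (X = -3*2 + (-4*(-1) - 4*(-5)) = -6 + (4 + 20) = -6 + 24 = 18)
s*X = 0*18 = 0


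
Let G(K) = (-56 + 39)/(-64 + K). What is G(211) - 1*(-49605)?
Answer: 7291918/147 ≈ 49605.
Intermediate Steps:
G(K) = -17/(-64 + K)
G(211) - 1*(-49605) = -17/(-64 + 211) - 1*(-49605) = -17/147 + 49605 = 7291918/147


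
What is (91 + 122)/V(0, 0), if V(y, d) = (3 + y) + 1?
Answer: 213/4 ≈ 53.250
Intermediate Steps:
V(y, d) = 4 + y
(91 + 122)/V(0, 0) = (91 + 122)/(4 + 0) = 213/4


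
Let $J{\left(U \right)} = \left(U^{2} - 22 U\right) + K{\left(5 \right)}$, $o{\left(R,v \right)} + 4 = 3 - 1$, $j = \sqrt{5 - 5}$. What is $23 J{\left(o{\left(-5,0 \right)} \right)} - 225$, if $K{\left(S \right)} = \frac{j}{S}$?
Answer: $879$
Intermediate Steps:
$j = 0$ ($j = \sqrt{0} = 0$)
$K{\left(S \right)} = 0$ ($K{\left(S \right)} = \frac{0}{S} = 0$)
$o{\left(R,v \right)} = -2$ ($o{\left(R,v \right)} = -4 + \left(3 - 1\right) = -4 + 2 = -2$)
$J{\left(U \right)} = U^{2} - 22 U$ ($J{\left(U \right)} = \left(U^{2} - 22 U\right) + 0 = U^{2} - 22 U$)
$23 J{\left(o{\left(-5,0 \right)} \right)} - 225 = 23 \left(- 2 \left(-22 - 2\right)\right) - 225 = 23 \left(\left(-2\right) \left(-24\right)\right) - 225 = 23 \cdot 48 - 225 = 1104 - 225 = 879$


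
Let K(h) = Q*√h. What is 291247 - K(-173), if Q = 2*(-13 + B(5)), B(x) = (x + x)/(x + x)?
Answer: 291247 + 24*I*√173 ≈ 2.9125e+5 + 315.67*I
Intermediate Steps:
B(x) = 1 (B(x) = (2*x)/((2*x)) = (2*x)*(1/(2*x)) = 1)
Q = -24 (Q = 2*(-13 + 1) = 2*(-12) = -24)
K(h) = -24*√h
291247 - K(-173) = 291247 - (-24)*√(-173) = 291247 - (-24)*I*√173 = 291247 + 24*I*√173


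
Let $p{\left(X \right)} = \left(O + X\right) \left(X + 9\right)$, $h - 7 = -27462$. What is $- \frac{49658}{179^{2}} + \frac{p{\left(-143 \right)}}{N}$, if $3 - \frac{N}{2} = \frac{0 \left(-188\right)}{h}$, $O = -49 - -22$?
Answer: $\frac{364798016}{96123} \approx 3795.1$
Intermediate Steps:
$h = -27455$ ($h = 7 - 27462 = -27455$)
$O = -27$ ($O = -49 + 22 = -27$)
$N = 6$ ($N = 6 - 2 \frac{0 \left(-188\right)}{-27455} = 6 - 2 \cdot 0 \left(- \frac{1}{27455}\right) = 6 - 0 = 6 + 0 = 6$)
$p{\left(X \right)} = \left(-27 + X\right) \left(9 + X\right)$ ($p{\left(X \right)} = \left(-27 + X\right) \left(X + 9\right) = \left(-27 + X\right) \left(9 + X\right)$)
$- \frac{49658}{179^{2}} + \frac{p{\left(-143 \right)}}{N} = - \frac{49658}{179^{2}} + \frac{-243 + \left(-143\right)^{2} - -2574}{6} = - \frac{49658}{32041} + \left(-243 + 20449 + 2574\right) \frac{1}{6} = \left(-49658\right) \frac{1}{32041} + 22780 \cdot \frac{1}{6} = - \frac{49658}{32041} + \frac{11390}{3} = \frac{364798016}{96123}$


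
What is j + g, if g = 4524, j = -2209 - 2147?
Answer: 168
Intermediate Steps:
j = -4356
j + g = -4356 + 4524 = 168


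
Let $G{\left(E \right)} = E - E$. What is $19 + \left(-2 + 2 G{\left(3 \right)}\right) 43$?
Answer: $-67$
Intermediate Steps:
$G{\left(E \right)} = 0$
$19 + \left(-2 + 2 G{\left(3 \right)}\right) 43 = 19 + \left(-2 + 2 \cdot 0\right) 43 = 19 + \left(-2 + 0\right) 43 = 19 - 86 = -67$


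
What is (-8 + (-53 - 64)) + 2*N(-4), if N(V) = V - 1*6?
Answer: -145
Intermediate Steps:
N(V) = -6 + V (N(V) = V - 6 = -6 + V)
(-8 + (-53 - 64)) + 2*N(-4) = (-8 + (-53 - 64)) + 2*(-6 - 4) = (-8 - 117) + 2*(-10) = -125 - 20 = -145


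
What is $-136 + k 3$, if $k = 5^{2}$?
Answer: $-61$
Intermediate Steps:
$k = 25$
$-136 + k 3 = -136 + 25 \cdot 3 = -136 + 75 = -61$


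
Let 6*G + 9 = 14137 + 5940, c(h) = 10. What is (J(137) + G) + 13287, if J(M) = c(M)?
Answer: 49925/3 ≈ 16642.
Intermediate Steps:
J(M) = 10
G = 10034/3 (G = -3/2 + (14137 + 5940)/6 = -3/2 + (⅙)*20077 = -3/2 + 20077/6 = 10034/3 ≈ 3344.7)
(J(137) + G) + 13287 = (10 + 10034/3) + 13287 = 10064/3 + 13287 = 49925/3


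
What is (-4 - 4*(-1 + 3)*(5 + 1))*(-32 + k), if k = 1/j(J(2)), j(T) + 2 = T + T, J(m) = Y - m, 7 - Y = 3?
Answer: 1638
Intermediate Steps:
Y = 4 (Y = 7 - 1*3 = 7 - 3 = 4)
J(m) = 4 - m
j(T) = -2 + 2*T (j(T) = -2 + (T + T) = -2 + 2*T)
k = ½ (k = 1/(-2 + 2*(4 - 1*2)) = 1/(-2 + 2*(4 - 2)) = 1/(-2 + 2*2) = 1/(-2 + 4) = 1/2 = ½ ≈ 0.50000)
(-4 - 4*(-1 + 3)*(5 + 1))*(-32 + k) = (-4 - 4*(-1 + 3)*(5 + 1))*(-32 + ½) = (-4 - 8*6)*(-63/2) = (-4 - 4*12)*(-63/2) = (-4 - 48)*(-63/2) = -52*(-63/2) = 1638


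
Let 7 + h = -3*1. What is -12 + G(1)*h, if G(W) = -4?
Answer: 28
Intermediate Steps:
h = -10 (h = -7 - 3*1 = -7 - 3 = -10)
-12 + G(1)*h = -12 - 4*(-10) = -12 + 40 = 28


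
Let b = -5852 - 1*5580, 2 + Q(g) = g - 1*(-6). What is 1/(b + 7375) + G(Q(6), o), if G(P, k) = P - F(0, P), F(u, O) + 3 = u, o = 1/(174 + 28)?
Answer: 52740/4057 ≈ 13.000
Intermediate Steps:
Q(g) = 4 + g (Q(g) = -2 + (g - 1*(-6)) = -2 + (g + 6) = -2 + (6 + g) = 4 + g)
o = 1/202 ≈ 0.0049505
b = -11432 (b = -5852 - 5580 = -11432)
F(u, O) = -3 + u
G(P, k) = 3 + P (G(P, k) = P - (-3 + 0) = P - 1*(-3) = P + 3 = 3 + P)
1/(b + 7375) + G(Q(6), o) = 1/(-11432 + 7375) + (3 + (4 + 6)) = 1/(-4057) + (3 + 10) = -1/4057 + 13 = 52740/4057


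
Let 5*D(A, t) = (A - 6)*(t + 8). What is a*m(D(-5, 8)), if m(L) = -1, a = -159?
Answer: 159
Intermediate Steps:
D(A, t) = (-6 + A)*(8 + t)/5 (D(A, t) = ((A - 6)*(t + 8))/5 = ((-6 + A)*(8 + t))/5 = (-6 + A)*(8 + t)/5)
a*m(D(-5, 8)) = -159*(-1) = 159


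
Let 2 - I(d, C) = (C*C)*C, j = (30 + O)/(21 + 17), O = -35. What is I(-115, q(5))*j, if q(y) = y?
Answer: 615/38 ≈ 16.184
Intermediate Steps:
j = -5/38 (j = (30 - 35)/(21 + 17) = -5/38 ≈ -0.13158)
I(d, C) = 2 - C**3 (I(d, C) = 2 - C*C*C = 2 - C**2*C = 2 - C**3)
I(-115, q(5))*j = (2 - 1*5**3)*(-5/38) = (2 - 1*125)*(-5/38) = (2 - 125)*(-5/38) = -123*(-5/38) = 615/38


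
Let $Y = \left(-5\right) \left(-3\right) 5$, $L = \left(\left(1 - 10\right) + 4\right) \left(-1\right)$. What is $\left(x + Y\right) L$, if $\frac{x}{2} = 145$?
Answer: $1825$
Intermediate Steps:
$x = 290$ ($x = 2 \cdot 145 = 290$)
$L = 5$ ($L = \left(\left(1 - 10\right) + 4\right) \left(-1\right) = \left(-9 + 4\right) \left(-1\right) = \left(-5\right) \left(-1\right) = 5$)
$Y = 75$ ($Y = 15 \cdot 5 = 75$)
$\left(x + Y\right) L = \left(290 + 75\right) 5 = 365 \cdot 5 = 1825$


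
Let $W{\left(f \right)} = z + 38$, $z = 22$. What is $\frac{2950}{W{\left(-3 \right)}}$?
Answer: $\frac{295}{6} \approx 49.167$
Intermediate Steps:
$W{\left(f \right)} = 60$ ($W{\left(f \right)} = 22 + 38 = 60$)
$\frac{2950}{W{\left(-3 \right)}} = \frac{2950}{60} = 2950 \cdot \frac{1}{60} = \frac{295}{6}$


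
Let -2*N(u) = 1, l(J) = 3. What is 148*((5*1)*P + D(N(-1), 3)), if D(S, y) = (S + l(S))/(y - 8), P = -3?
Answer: -2294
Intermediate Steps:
N(u) = -½ (N(u) = -½*1 = -½)
D(S, y) = (3 + S)/(-8 + y) (D(S, y) = (S + 3)/(y - 8) = (3 + S)/(-8 + y))
148*((5*1)*P + D(N(-1), 3)) = 148*((5*1)*(-3) + (3 - ½)/(-8 + 3)) = 148*(5*(-3) + (5/2)/(-5)) = 148*(-15 - ⅕*5/2) = 148*(-15 - ½) = 148*(-31/2) = -2294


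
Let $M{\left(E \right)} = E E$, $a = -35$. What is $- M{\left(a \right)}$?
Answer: $-1225$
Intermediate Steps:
$M{\left(E \right)} = E^{2}$
$- M{\left(a \right)} = - \left(-35\right)^{2} = \left(-1\right) 1225 = -1225$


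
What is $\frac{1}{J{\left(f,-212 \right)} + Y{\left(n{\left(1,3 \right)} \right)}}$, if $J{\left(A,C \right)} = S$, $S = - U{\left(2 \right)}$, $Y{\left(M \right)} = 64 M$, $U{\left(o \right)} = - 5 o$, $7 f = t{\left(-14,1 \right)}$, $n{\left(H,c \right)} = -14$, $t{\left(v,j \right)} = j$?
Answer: $- \frac{1}{886} \approx -0.0011287$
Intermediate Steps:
$f = \frac{1}{7}$ ($f = \frac{1}{7} \cdot 1 = \frac{1}{7} \approx 0.14286$)
$S = 10$ ($S = - \left(-5\right) 2 = \left(-1\right) \left(-10\right) = 10$)
$J{\left(A,C \right)} = 10$
$\frac{1}{J{\left(f,-212 \right)} + Y{\left(n{\left(1,3 \right)} \right)}} = \frac{1}{10 + 64 \left(-14\right)} = \frac{1}{10 - 896} = \frac{1}{-886} = - \frac{1}{886}$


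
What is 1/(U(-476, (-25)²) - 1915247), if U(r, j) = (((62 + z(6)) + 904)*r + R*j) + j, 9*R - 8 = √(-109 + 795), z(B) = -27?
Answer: -95621733/225765688779163 - 39375*√14/451531377558326 ≈ -4.2387e-7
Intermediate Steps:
R = 8/9 + 7*√14/9 (R = 8/9 + √(-109 + 795)/9 = 8/9 + √686/9 = 8/9 + (7*√14)/9 = 8/9 + 7*√14/9 ≈ 3.7991)
U(r, j) = j + 939*r + j*(8/9 + 7*√14/9) (U(r, j) = (((62 - 27) + 904)*r + (8/9 + 7*√14/9)*j) + j = ((35 + 904)*r + j*(8/9 + 7*√14/9)) + j = (939*r + j*(8/9 + 7*√14/9)) + j = j + 939*r + j*(8/9 + 7*√14/9))
1/(U(-476, (-25)²) - 1915247) = 1/((939*(-476) + (17/9)*(-25)² + (7/9)*(-25)²*√14) - 1915247) = 1/((-446964 + (17/9)*625 + (7/9)*625*√14) - 1915247) = 1/((-446964 + 10625/9 + 4375*√14/9) - 1915247) = 1/((-4012051/9 + 4375*√14/9) - 1915247) = 1/(-21249274/9 + 4375*√14/9)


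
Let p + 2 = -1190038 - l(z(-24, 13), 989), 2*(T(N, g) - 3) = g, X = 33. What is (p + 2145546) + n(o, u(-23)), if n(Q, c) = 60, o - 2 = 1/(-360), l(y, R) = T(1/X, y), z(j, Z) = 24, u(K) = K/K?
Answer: 955551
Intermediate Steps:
T(N, g) = 3 + g/2
u(K) = 1
l(y, R) = 3 + y/2
o = 719/360 (o = 2 + 1/(-360) = 2 - 1/360 = 719/360 ≈ 1.9972)
p = -1190055 (p = -2 + (-1190038 - (3 + (½)*24)) = -2 + (-1190038 - (3 + 12)) = -2 + (-1190038 - 1*15) = -2 + (-1190038 - 15) = -2 - 1190053 = -1190055)
(p + 2145546) + n(o, u(-23)) = (-1190055 + 2145546) + 60 = 955491 + 60 = 955551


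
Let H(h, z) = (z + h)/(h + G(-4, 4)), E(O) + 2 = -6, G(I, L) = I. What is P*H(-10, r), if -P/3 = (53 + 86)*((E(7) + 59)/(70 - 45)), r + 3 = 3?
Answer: -21267/35 ≈ -607.63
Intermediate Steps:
r = 0 (r = -3 + 3 = 0)
E(O) = -8 (E(O) = -2 - 6 = -8)
P = -21267/25 (P = -3*(53 + 86)*(-8 + 59)/(70 - 45) = -417*51/25 = -3*7089/25 = -21267/25 ≈ -850.68)
H(h, z) = (h + z)/(-4 + h) (H(h, z) = (z + h)/(h - 4) = (h + z)/(-4 + h))
P*H(-10, r) = -21267*(-10 + 0)/(25*(-4 - 10)) = -21267*(-10)/(25*(-14)) = -(-21267)*(-10)/350 = -21267/25*5/7 = -21267/35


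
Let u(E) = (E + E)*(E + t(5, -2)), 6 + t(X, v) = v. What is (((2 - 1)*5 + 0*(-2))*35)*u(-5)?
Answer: 22750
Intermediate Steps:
t(X, v) = -6 + v
u(E) = 2*E*(-8 + E) (u(E) = (E + E)*(E + (-6 - 2)) = (2*E)*(E - 8) = (2*E)*(-8 + E) = 2*E*(-8 + E))
(((2 - 1)*5 + 0*(-2))*35)*u(-5) = (((2 - 1)*5 + 0*(-2))*35)*(2*(-5)*(-8 - 5)) = ((1*5 + 0)*35)*(2*(-5)*(-13)) = ((5 + 0)*35)*130 = (5*35)*130 = 175*130 = 22750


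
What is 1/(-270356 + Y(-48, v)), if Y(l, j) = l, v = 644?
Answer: -1/270404 ≈ -3.6982e-6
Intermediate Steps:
1/(-270356 + Y(-48, v)) = 1/(-270356 - 48) = 1/(-270404) = -1/270404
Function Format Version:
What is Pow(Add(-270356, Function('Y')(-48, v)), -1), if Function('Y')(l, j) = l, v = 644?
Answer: Rational(-1, 270404) ≈ -3.6982e-6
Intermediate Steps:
Pow(Add(-270356, Function('Y')(-48, v)), -1) = Pow(Add(-270356, -48), -1) = Pow(-270404, -1) = Rational(-1, 270404)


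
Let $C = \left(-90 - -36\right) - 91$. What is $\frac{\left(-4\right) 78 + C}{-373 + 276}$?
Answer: $\frac{457}{97} \approx 4.7113$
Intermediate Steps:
$C = -145$ ($C = \left(-90 + 36\right) - 91 = -54 - 91 = -145$)
$\frac{\left(-4\right) 78 + C}{-373 + 276} = \frac{\left(-4\right) 78 - 145}{-373 + 276} = \frac{-312 - 145}{-97} = \left(-457\right) \left(- \frac{1}{97}\right) = \frac{457}{97}$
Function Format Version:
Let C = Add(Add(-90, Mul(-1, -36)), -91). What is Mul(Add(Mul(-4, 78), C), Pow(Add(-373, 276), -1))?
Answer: Rational(457, 97) ≈ 4.7113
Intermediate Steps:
C = -145 (C = Add(Add(-90, 36), -91) = Add(-54, -91) = -145)
Mul(Add(Mul(-4, 78), C), Pow(Add(-373, 276), -1)) = Mul(Add(Mul(-4, 78), -145), Pow(Add(-373, 276), -1)) = Mul(Add(-312, -145), Pow(-97, -1)) = Mul(-457, Rational(-1, 97)) = Rational(457, 97)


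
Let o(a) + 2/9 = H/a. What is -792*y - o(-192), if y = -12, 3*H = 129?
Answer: 5474561/576 ≈ 9504.4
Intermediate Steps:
H = 43 (H = (1/3)*129 = 43)
o(a) = -2/9 + 43/a
-792*y - o(-192) = -792*(-12) - (-2/9 + 43/(-192)) = 9504 - (-2/9 + 43*(-1/192)) = 9504 - (-2/9 - 43/192) = 9504 - 1*(-257/576) = 9504 + 257/576 = 5474561/576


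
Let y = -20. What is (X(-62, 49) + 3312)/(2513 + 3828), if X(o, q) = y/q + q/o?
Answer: 10058215/19263958 ≈ 0.52213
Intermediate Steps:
X(o, q) = -20/q + q/o
(X(-62, 49) + 3312)/(2513 + 3828) = ((-20/49 + 49/(-62)) + 3312)/(2513 + 3828) = ((-20*1/49 + 49*(-1/62)) + 3312)/6341 = ((-20/49 - 49/62) + 3312)*(1/6341) = (-3641/3038 + 3312)*(1/6341) = (10058215/3038)*(1/6341) = 10058215/19263958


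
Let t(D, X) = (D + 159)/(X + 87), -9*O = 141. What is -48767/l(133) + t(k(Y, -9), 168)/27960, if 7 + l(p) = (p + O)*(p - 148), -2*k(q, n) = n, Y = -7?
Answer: 25755499667/933211600 ≈ 27.599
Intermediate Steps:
O = -47/3 (O = -⅑*141 = -47/3 ≈ -15.667)
k(q, n) = -n/2
l(p) = -7 + (-148 + p)*(-47/3 + p) (l(p) = -7 + (p - 47/3)*(p - 148) = -7 + (-47/3 + p)*(-148 + p) = -7 + (-148 + p)*(-47/3 + p))
t(D, X) = (159 + D)/(87 + X)
-48767/l(133) + t(k(Y, -9), 168)/27960 = -48767/(6935/3 + 133² - 491/3*133) + ((159 - ½*(-9))/(87 + 168))/27960 = -48767/(6935/3 + 17689 - 65303/3) + ((159 + 9/2)/255)*(1/27960) = -48767/(-1767) + ((1/255)*(327/2))*(1/27960) = -48767*(-1/1767) + (109/170)*(1/27960) = 48767/1767 + 109/4753200 = 25755499667/933211600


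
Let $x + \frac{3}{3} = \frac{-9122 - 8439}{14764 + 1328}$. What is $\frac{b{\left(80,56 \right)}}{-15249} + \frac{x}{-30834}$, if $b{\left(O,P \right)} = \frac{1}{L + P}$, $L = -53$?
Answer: $\frac{115927007}{2522086640424} \approx 4.5965 \cdot 10^{-5}$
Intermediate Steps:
$x = - \frac{33653}{16092}$ ($x = -1 + \frac{-9122 - 8439}{14764 + 1328} = -1 - \frac{17561}{16092} = - \frac{33653}{16092} \approx -2.0913$)
$b{\left(O,P \right)} = \frac{1}{-53 + P}$
$\frac{b{\left(80,56 \right)}}{-15249} + \frac{x}{-30834} = \frac{1}{\left(-53 + 56\right) \left(-15249\right)} - \frac{33653}{16092 \left(-30834\right)} = \frac{1}{3} \left(- \frac{1}{15249}\right) - - \frac{33653}{496180728} = \frac{1}{3} \left(- \frac{1}{15249}\right) + \frac{33653}{496180728} = - \frac{1}{45747} + \frac{33653}{496180728} = \frac{115927007}{2522086640424}$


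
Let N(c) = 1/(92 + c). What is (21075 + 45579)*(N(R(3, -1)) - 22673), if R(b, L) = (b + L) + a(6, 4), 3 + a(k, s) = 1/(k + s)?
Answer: -1376744568822/911 ≈ -1.5112e+9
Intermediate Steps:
a(k, s) = -3 + 1/(k + s)
R(b, L) = -29/10 + L + b (R(b, L) = (b + L) + (1 - 3*6 - 3*4)/(6 + 4) = (L + b) + (1 - 18 - 12)/10 = (L + b) + (⅒)*(-29) = (L + b) - 29/10 = -29/10 + L + b)
(21075 + 45579)*(N(R(3, -1)) - 22673) = (21075 + 45579)*(1/(92 + (-29/10 - 1 + 3)) - 22673) = 66654*(1/(92 - 9/10) - 22673) = 66654*(1/(911/10) - 22673) = 66654*(10/911 - 22673) = 66654*(-20655093/911) = -1376744568822/911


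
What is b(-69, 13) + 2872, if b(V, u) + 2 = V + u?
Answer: 2814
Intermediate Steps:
b(V, u) = -2 + V + u (b(V, u) = -2 + (V + u) = -2 + V + u)
b(-69, 13) + 2872 = (-2 - 69 + 13) + 2872 = -58 + 2872 = 2814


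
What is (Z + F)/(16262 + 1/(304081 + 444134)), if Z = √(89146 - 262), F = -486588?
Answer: -364072440420/12167472331 + 4489290*√2469/12167472331 ≈ -29.903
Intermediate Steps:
Z = 6*√2469 (Z = √88884 = 6*√2469 ≈ 298.13)
(Z + F)/(16262 + 1/(304081 + 444134)) = (6*√2469 - 486588)/(16262 + 1/(304081 + 444134)) = (-486588 + 6*√2469)/(16262 + 1/748215) = (-486588 + 6*√2469)/(12167472331/748215) = (-486588 + 6*√2469)*(748215/12167472331) = -364072440420/12167472331 + 4489290*√2469/12167472331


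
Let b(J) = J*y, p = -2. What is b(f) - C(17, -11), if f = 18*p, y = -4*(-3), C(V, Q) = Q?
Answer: -421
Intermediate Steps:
y = 12
f = -36 (f = 18*(-2) = -36)
b(J) = 12*J (b(J) = J*12 = 12*J)
b(f) - C(17, -11) = 12*(-36) - 1*(-11) = -432 + 11 = -421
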